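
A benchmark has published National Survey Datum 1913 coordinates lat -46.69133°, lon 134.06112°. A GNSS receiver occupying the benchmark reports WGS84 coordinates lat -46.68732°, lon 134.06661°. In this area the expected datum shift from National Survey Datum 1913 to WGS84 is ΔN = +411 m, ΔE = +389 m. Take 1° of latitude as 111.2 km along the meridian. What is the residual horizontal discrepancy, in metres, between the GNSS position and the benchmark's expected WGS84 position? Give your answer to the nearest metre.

46 m

Observed coordinate differences: Δφ = +0.00401°, Δλ = +0.00549°.
Converting to metres (1° lat = 111200 m, cos φ = 0.685928): observed ΔN = 445.9 m, observed ΔE = 418.8 m.
Subtracting the expected shift leaves a residual of 445.9 − (411) = 34.9 m north and 418.8 − (389) = 29.8 m east.
Residual distance = √(34.9² + 29.8²) = 45.9 m.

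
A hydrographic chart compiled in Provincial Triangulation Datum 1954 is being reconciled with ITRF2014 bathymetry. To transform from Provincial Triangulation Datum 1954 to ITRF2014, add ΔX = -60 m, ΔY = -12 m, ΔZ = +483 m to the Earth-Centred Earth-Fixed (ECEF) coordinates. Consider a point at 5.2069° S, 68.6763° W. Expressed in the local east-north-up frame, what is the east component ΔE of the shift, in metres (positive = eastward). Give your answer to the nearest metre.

The local east axis at (φ, λ) is (−sin λ, cos λ, 0), so ΔE = −sin(-68.6763°)·(-60) + cos(-68.6763°)·(-12) = -60.26 m.

ΔE = -60 m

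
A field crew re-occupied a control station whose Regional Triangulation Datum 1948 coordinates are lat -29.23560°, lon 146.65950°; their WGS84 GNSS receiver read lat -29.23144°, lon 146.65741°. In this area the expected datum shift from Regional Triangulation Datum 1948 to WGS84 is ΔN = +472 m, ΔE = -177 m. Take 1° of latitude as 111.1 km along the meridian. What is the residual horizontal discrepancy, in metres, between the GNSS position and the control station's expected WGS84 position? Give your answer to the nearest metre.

Observed coordinate differences: Δφ = +0.00416°, Δλ = -0.00209°.
Converting to metres (1° lat = 111100 m, cos φ = 0.872619): observed ΔN = 462.2 m, observed ΔE = -202.6 m.
Subtracting the expected shift leaves a residual of 462.2 − (472) = -9.8 m north and -202.6 − (-177) = -25.6 m east.
Residual distance = √((-9.8)² + (-25.6)²) = 27.4 m.

27 m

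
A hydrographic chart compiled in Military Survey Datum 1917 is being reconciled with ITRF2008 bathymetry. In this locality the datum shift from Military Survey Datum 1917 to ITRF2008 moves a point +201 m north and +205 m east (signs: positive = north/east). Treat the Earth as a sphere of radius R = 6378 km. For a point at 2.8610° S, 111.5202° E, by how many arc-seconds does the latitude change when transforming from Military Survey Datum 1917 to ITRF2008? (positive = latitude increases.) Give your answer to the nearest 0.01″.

On a sphere of radius R, 1 rad of latitude = R, so Δφ = ΔN / R = 201.0 / 6378000 = 3.1515e-05 rad = 6.500″.

Δφ = 6.50″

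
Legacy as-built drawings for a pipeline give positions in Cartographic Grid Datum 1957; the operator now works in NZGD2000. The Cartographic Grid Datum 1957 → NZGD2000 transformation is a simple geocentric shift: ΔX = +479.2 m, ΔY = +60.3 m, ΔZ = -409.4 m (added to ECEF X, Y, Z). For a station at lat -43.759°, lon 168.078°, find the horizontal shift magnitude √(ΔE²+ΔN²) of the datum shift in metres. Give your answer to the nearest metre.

At φ = -43.759°, λ = 168.078°: sin φ = -0.691627, cos φ = 0.722255, sin λ = 0.206580, cos λ = -0.978430.
ΔE = −sin λ·ΔX + cos λ·ΔY = −(0.206580)·(479.2) + (-0.978430)·(60.3) = -157.99 m.
ΔN = −sin φ cos λ·ΔX − sin φ sin λ·ΔY + cos φ·ΔZ = −(-0.691627)(-0.978430)(479.2) − (-0.691627)(0.206580)(60.3) + (0.722255)(-409.4) = -611.35 m.
Horizontal magnitude = √(ΔE² + ΔN²) = √((-157.99)² + (-611.35)²) = 631.44 m.

631 m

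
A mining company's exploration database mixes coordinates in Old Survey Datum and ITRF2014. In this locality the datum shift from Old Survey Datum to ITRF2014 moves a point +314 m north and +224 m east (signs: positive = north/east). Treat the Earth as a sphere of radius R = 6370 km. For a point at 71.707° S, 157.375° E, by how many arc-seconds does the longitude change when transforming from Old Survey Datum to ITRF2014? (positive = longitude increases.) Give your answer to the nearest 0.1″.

Δλ = 23.1″

At latitude -71.707°, cos φ = 0.313876.
One radian of longitude at latitude φ spans R cos φ, so Δλ = ΔE / (R cos φ) = 224.0 / (6370000 × 0.313876) = 1.1203e-04 rad = 23.109″.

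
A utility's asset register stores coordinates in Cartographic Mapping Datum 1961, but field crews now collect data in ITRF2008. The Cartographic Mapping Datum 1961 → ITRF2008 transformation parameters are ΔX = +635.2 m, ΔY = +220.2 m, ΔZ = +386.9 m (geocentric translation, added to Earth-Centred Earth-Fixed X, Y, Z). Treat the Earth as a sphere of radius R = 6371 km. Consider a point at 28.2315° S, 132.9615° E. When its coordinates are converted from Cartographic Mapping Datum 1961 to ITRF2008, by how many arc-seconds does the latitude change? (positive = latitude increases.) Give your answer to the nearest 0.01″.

Δφ = 6.87″

sin φ = -0.473035, cos φ = 0.881044, sin λ = 0.731812, cos λ = -0.681507.
North component: ΔN = −sin φ cos λ·ΔX − sin φ sin λ·ΔY + cos φ·ΔZ = −(-0.473035)(-0.681507)(635.2) − (-0.473035)(0.731812)(220.2) + (0.881044)(386.9) = 212.33 m.
1° of latitude spans πR/180 = 111195 m, so Δφ = 212.33 / 111195 × 3600 = 6.874″.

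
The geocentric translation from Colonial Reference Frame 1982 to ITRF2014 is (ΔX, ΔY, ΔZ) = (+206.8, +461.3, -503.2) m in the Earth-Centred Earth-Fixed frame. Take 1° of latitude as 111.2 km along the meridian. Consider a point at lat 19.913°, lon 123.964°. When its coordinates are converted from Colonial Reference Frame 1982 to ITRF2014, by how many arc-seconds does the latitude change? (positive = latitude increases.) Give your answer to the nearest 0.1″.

Δφ = -18.3″

sin φ = 0.340593, cos φ = 0.940211, sin λ = 0.829389, cos λ = -0.558672.
North component: ΔN = −sin φ cos λ·ΔX − sin φ sin λ·ΔY + cos φ·ΔZ = −(0.340593)(-0.558672)(206.8) − (0.340593)(0.829389)(461.3) + (0.940211)(-503.2) = -564.07 m.
1° of latitude spans 111200 m, so Δφ = -564.07 / 111200 × 3600 = -18.261″.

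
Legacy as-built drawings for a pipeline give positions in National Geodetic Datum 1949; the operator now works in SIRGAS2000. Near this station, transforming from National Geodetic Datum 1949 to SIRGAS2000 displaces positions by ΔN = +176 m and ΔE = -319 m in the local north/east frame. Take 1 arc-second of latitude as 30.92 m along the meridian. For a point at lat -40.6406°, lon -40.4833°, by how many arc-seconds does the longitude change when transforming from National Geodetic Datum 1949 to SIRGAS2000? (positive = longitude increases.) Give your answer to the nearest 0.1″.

At latitude -40.6406°, cos φ = 0.758810.
1″ of longitude at this latitude = 30.92 × cos φ = 23.4624 m, so Δλ = -319.0 / 23.4624 = -13.596″.

Δλ = -13.6″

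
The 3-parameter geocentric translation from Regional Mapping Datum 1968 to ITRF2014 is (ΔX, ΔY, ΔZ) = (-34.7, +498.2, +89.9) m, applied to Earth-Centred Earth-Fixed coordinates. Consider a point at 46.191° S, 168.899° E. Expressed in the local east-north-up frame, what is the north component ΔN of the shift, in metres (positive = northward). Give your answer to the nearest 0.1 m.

ΔN = 156.0 m

At φ = -46.191°, λ = 168.899°: sin φ = -0.721651, cos φ = 0.692257, sin λ = 0.192539, cos λ = -0.981289.
ΔN = −sin φ cos λ·ΔX − sin φ sin λ·ΔY + cos φ·ΔZ = −(-0.721651)(-0.981289)(-34.7) − (-0.721651)(0.192539)(498.2) + (0.692257)(89.9) = 156.03 m.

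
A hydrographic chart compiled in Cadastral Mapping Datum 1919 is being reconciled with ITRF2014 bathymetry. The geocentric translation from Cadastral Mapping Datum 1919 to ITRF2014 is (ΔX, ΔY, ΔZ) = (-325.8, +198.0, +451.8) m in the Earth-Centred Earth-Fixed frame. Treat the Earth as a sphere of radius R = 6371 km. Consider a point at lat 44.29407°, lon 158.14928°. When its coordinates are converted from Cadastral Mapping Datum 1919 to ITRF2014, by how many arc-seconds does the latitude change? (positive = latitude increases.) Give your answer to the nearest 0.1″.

Δφ = 2.0″

sin φ = 0.698341, cos φ = 0.715765, sin λ = 0.372190, cos λ = -0.928157.
North component: ΔN = −sin φ cos λ·ΔX − sin φ sin λ·ΔY + cos φ·ΔZ = −(0.698341)(-0.928157)(-325.8) − (0.698341)(0.372190)(198.0) + (0.715765)(451.8) = 60.75 m.
1° of latitude spans πR/180 = 111195 m, so Δφ = 60.75 / 111195 × 3600 = 1.967″.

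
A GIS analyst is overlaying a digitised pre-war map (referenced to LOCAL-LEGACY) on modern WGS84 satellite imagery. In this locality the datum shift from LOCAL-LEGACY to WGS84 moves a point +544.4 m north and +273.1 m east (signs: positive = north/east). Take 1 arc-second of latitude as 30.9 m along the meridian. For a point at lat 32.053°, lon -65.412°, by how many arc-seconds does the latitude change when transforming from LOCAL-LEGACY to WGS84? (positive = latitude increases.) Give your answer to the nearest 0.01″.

1″ of latitude = 30.90 m, so Δφ = 544.4 / 30.90 = 17.618″.

Δφ = 17.62″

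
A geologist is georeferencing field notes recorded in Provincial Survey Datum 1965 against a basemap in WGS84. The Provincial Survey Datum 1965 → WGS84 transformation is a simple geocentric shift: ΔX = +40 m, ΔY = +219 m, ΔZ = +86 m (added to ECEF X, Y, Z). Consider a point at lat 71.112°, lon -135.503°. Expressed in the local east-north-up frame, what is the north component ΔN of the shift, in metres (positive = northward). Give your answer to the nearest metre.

ΔN = 200 m

The local north axis is (−sin φ cos λ, −sin φ sin λ, cos φ), giving ΔN = 26.995 + 145.226 + 27.840 = 200.06 m.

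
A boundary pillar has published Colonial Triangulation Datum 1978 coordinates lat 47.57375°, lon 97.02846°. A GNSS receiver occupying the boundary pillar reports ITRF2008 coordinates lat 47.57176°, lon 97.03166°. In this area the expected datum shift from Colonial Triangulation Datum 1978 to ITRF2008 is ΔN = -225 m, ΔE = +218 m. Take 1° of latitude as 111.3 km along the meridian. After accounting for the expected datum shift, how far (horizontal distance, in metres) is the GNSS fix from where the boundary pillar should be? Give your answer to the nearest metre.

23 m

Observed coordinate differences: Δφ = -0.00199°, Δλ = +0.00320°.
Converting to metres (1° lat = 111300 m, cos φ = 0.674641): observed ΔN = -221.5 m, observed ΔE = 240.3 m.
Subtracting the expected shift leaves a residual of -221.5 − (-225) = 3.5 m north and 240.3 − (218) = 22.3 m east.
Residual distance = √(3.5² + 22.3²) = 22.6 m.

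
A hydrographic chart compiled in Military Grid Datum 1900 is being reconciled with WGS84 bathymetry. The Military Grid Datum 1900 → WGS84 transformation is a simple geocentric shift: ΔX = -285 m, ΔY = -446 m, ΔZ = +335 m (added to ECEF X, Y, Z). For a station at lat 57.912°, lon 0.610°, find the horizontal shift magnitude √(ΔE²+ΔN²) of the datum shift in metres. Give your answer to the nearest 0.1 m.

The local east axis at (φ, λ) is (−sin λ, cos λ, 0), so ΔE = −sin(0.610°)·(-285) + cos(0.610°)·(-446) = -442.94 m.
The local north axis is (−sin φ cos λ, −sin φ sin λ, cos φ), giving ΔN = 241.448 + 4.023 + 177.959 = 423.43 m.
Horizontal magnitude = √(ΔE² + ΔN²) = √((-442.94)² + 423.43²) = 612.77 m.

612.8 m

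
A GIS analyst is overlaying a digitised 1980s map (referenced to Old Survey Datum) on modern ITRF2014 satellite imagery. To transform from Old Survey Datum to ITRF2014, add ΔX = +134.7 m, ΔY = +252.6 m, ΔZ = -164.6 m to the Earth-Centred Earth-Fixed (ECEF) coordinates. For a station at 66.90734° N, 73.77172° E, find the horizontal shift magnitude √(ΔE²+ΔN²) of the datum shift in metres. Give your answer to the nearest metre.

328 m

The local east axis at (φ, λ) is (−sin λ, cos λ, 0), so ΔE = −sin(73.77172°)·134.7 + cos(73.77172°)·252.6 = -58.74 m.
The local north axis is (−sin φ cos λ, −sin φ sin λ, cos φ), giving ΔN = -34.628 − 223.101 − 64.559 = -322.29 m.
Horizontal magnitude = √(ΔE² + ΔN²) = √((-58.74)² + (-322.29)²) = 327.60 m.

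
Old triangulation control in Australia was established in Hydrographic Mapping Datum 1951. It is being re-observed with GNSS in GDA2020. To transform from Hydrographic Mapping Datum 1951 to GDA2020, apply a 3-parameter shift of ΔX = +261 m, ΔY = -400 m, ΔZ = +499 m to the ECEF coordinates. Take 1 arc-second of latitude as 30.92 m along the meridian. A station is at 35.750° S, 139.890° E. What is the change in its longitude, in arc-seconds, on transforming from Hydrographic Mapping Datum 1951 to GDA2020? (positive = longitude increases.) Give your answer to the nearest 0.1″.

Δλ = 5.5″

sin φ = -0.584250, cos φ = 0.811574, sin λ = 0.644257, cos λ = -0.764809.
East component: ΔE = −sin λ·ΔX + cos λ·ΔY = −(0.644257)(261) + (-0.764809)(-400) = 137.77 m.
1° of latitude spans 3600 × 30.92 = 111312 m; at latitude φ, 1° of longitude spans that × cos φ = 90337.9 m, so Δλ = 137.77 / 90337.9 × 3600 = 5.490″.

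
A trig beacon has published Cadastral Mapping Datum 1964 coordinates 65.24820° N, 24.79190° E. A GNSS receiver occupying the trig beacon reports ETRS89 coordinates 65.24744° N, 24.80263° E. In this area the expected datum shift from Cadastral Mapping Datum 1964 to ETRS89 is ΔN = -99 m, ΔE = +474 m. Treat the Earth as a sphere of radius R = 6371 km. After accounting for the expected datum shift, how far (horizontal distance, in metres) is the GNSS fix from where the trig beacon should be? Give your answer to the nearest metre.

Observed coordinate differences: Δφ = -0.00076°, Δλ = +0.01073°.
Converting to metres (1° lat = 111195 m, cos φ = 0.418688): observed ΔN = -84.5 m, observed ΔE = 499.5 m.
Subtracting the expected shift leaves a residual of -84.5 − (-99) = 14.5 m north and 499.5 − (474) = 25.5 m east.
Residual distance = √(14.5² + 25.5²) = 29.4 m.

29 m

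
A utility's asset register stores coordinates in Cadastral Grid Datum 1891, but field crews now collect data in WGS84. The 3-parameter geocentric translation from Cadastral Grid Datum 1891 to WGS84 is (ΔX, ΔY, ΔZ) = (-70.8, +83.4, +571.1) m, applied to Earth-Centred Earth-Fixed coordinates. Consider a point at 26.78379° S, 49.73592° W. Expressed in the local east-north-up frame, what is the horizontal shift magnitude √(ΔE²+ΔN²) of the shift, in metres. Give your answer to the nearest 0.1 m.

The local east axis at (φ, λ) is (−sin λ, cos λ, 0), so ΔE = −sin(-49.73592°)·(-70.8) + cos(-49.73592°)·83.4 = -0.12 m.
The local north axis is (−sin φ cos λ, −sin φ sin λ, cos φ), giving ΔN = -20.620 − 28.678 + 509.829 = 460.53 m.
Horizontal magnitude = √(ΔE² + ΔN²) = √((-0.12)² + 460.53²) = 460.53 m.

460.5 m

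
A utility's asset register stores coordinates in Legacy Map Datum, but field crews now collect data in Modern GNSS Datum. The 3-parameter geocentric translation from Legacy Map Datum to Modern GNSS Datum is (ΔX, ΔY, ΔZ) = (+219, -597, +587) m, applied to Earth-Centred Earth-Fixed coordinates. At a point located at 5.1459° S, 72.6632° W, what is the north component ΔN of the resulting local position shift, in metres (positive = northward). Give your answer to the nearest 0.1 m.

ΔN = 641.6 m

The local north axis is (−sin φ cos λ, −sin φ sin λ, cos φ), giving ΔN = 5.853 + 51.114 + 584.634 = 641.60 m.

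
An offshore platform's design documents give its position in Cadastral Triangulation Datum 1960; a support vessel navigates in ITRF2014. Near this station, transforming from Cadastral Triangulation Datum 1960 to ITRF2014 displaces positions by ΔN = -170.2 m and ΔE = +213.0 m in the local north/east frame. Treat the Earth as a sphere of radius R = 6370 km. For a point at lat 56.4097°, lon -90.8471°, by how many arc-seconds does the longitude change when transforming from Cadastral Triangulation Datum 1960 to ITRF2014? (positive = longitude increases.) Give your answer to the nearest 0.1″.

Δλ = 12.5″

At latitude 56.4097°, cos φ = 0.553251.
One radian of longitude at latitude φ spans R cos φ, so Δλ = ΔE / (R cos φ) = 213.0 / (6370000 × 0.553251) = 6.0439e-05 rad = 12.466″.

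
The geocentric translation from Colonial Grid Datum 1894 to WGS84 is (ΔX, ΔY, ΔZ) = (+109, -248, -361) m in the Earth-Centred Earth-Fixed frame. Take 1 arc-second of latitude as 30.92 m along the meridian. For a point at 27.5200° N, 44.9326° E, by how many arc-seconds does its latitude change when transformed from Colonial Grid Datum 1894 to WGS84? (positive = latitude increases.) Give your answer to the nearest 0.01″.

Δφ = -8.89″

sin φ = 0.462058, cos φ = 0.886850, sin λ = 0.706274, cos λ = 0.707938.
North component: ΔN = −sin φ cos λ·ΔX − sin φ sin λ·ΔY + cos φ·ΔZ = −(0.462058)(0.707938)(109) − (0.462058)(0.706274)(-248) + (0.886850)(-361) = -274.88 m.
1° of latitude spans 3600 × 30.92 = 111312 m, so Δφ = -274.88 / 111312 × 3600 = -8.890″.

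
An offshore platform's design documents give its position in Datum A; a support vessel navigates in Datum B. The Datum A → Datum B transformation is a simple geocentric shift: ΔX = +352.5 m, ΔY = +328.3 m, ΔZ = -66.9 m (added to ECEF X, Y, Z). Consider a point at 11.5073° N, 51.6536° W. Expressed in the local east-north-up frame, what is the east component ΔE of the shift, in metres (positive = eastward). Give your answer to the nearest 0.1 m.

ΔE = 480.1 m

The local east axis at (φ, λ) is (−sin λ, cos λ, 0), so ΔE = −sin(-51.6536°)·352.5 + cos(-51.6536°)·328.3 = 480.14 m.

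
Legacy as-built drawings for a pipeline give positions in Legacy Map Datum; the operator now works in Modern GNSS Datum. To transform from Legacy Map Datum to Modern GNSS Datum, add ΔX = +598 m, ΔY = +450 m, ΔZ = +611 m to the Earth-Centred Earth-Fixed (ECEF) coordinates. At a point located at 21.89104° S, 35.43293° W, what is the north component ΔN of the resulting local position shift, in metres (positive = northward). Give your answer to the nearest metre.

ΔN = 651 m

The local north axis is (−sin φ cos λ, −sin φ sin λ, cos φ), giving ΔN = 181.667 − 97.270 + 566.944 = 651.34 m.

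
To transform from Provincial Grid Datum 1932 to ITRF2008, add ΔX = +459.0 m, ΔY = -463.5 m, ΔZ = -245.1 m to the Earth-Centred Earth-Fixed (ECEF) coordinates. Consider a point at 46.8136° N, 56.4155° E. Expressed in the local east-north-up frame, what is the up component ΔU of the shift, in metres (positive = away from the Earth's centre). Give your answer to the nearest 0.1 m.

ΔU = -269.2 m

The local up (radial) axis is (cos φ cos λ, cos φ sin λ, sin φ), giving ΔU = 173.765 − 264.256 − 178.710 = -269.20 m.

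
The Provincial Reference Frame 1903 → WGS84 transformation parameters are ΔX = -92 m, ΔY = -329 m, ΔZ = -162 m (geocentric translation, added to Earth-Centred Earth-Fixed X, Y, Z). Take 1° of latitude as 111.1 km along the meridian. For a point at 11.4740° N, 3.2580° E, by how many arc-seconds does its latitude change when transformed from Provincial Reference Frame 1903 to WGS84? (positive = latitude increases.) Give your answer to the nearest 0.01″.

Δφ = -4.43″

sin φ = 0.198923, cos φ = 0.980015, sin λ = 0.056832, cos λ = 0.998384.
North component: ΔN = −sin φ cos λ·ΔX − sin φ sin λ·ΔY + cos φ·ΔZ = −(0.198923)(0.998384)(-92) − (0.198923)(0.056832)(-329) + (0.980015)(-162) = -136.77 m.
1° of latitude spans 111100 m, so Δφ = -136.77 / 111100 × 3600 = -4.432″.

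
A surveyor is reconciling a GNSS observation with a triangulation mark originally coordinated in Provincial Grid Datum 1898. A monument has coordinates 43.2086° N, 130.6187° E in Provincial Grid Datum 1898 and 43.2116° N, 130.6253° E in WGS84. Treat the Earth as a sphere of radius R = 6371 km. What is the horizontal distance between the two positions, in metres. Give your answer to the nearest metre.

630 m

Δφ = 43.2116° − 43.2086° = +0.0030°; Δλ = 130.6253° − 130.6187° = +0.0066°.
1° along a meridian = πR/180 = 111195 m.
ΔN = Δφ × 111195 = 333.6 m; ΔE = Δλ × 111195 × cos(43.2086°) = +0.0066 × 111195 × 0.728866 = 534.9 m.
Distance = √(ΔE² + ΔN²) = √(534.9² + 333.6²) = 630.4 m.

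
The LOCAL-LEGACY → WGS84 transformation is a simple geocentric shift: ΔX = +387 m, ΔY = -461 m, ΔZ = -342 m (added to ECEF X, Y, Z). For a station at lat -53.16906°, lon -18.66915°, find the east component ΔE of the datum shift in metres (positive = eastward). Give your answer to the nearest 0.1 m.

At φ = -53.16906°, λ = -18.66915°: sin φ = -0.800408, cos φ = 0.599456, sin λ = -0.320103, cos λ = 0.947383.
ΔE = −sin λ·ΔX + cos λ·ΔY = −(-0.320103)·(387) + (0.947383)·(-461) = -312.86 m.

ΔE = -312.9 m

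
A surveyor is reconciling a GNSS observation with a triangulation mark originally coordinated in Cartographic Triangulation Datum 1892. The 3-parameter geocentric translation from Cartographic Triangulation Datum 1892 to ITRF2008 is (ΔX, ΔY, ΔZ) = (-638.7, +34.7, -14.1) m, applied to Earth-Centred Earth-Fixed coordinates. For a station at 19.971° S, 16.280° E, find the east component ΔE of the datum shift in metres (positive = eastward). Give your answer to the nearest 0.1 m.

ΔE = 212.4 m

At φ = -19.971°, λ = 16.280°: sin φ = -0.341544, cos φ = 0.939866, sin λ = 0.280332, cos λ = 0.959903.
ΔE = −sin λ·ΔX + cos λ·ΔY = −(0.280332)·(-638.7) + (0.959903)·(34.7) = 212.36 m.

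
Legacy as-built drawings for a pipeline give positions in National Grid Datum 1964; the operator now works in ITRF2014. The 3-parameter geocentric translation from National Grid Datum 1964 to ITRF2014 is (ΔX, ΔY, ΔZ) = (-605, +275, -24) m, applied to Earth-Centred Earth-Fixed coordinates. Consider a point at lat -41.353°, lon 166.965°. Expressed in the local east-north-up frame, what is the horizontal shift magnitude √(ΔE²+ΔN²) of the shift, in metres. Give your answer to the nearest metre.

At φ = -41.353°, λ = 166.965°: sin φ = -0.660696, cos φ = 0.750653, sin λ = 0.225546, cos λ = -0.974232.
ΔE = −sin λ·ΔX + cos λ·ΔY = −(0.225546)·(-605) + (-0.974232)·(275) = -131.46 m.
ΔN = −sin φ cos λ·ΔX − sin φ sin λ·ΔY + cos φ·ΔZ = −(-0.660696)(-0.974232)(-605) − (-0.660696)(0.225546)(275) + (0.750653)(-24) = 412.39 m.
Horizontal magnitude = √(ΔE² + ΔN²) = √((-131.46)² + 412.39²) = 432.83 m.

433 m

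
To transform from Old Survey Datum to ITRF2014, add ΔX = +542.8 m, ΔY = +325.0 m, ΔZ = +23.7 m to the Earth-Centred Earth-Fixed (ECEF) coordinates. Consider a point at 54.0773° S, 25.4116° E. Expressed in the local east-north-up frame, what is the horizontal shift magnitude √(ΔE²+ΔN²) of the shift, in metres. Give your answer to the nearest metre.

527 m

At φ = -54.0773°, λ = 25.4116°: sin φ = -0.809809, cos φ = 0.586693, sin λ = 0.429118, cos λ = 0.903248.
ΔE = −sin λ·ΔX + cos λ·ΔY = −(0.429118)·(542.8) + (0.903248)·(325.0) = 60.63 m.
ΔN = −sin φ cos λ·ΔX − sin φ sin λ·ΔY + cos φ·ΔZ = −(-0.809809)(0.903248)(542.8) − (-0.809809)(0.429118)(325.0) + (0.586693)(23.7) = 523.88 m.
Horizontal magnitude = √(ΔE² + ΔN²) = √(60.63² + 523.88²) = 527.38 m.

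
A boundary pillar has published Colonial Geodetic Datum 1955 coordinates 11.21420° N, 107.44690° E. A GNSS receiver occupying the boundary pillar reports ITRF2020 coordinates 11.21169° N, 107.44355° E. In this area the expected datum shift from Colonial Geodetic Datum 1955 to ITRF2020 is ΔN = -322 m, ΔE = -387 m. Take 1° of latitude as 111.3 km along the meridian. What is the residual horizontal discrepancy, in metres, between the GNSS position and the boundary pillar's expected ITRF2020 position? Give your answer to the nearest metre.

Observed coordinate differences: Δφ = -0.00251°, Δλ = -0.00335°.
Converting to metres (1° lat = 111300 m, cos φ = 0.980907): observed ΔN = -279.4 m, observed ΔE = -365.7 m.
Subtracting the expected shift leaves a residual of -279.4 − (-322) = 42.6 m north and -365.7 − (-387) = 21.3 m east.
Residual distance = √(42.6² + 21.3²) = 47.6 m.

48 m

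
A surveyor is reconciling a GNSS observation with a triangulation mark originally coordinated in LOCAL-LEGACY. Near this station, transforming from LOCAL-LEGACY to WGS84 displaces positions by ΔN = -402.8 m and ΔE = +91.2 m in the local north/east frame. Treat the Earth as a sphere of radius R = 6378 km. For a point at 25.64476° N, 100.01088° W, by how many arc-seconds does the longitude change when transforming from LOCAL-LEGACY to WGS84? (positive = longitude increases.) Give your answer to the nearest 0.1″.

At latitude 25.64476°, cos φ = 0.901495.
One radian of longitude at latitude φ spans R cos φ, so Δλ = ΔE / (R cos φ) = 91.2 / (6378000 × 0.901495) = 1.5862e-05 rad = 3.272″.

Δλ = 3.3″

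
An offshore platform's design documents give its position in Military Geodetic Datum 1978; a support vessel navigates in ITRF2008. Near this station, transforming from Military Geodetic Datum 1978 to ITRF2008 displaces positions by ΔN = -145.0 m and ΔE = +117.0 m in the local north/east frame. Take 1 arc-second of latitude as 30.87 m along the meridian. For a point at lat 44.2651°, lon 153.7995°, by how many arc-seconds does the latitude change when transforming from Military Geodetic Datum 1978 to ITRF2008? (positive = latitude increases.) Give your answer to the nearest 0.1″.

Δφ = -4.7″

1″ of latitude = 30.87 m, so Δφ = -145.0 / 30.87 = -4.697″.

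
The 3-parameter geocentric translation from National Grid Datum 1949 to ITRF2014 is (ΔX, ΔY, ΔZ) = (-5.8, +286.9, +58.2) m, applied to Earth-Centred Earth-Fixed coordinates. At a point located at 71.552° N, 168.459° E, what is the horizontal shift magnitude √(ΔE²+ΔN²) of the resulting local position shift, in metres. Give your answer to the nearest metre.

283 m

At φ = 71.552°, λ = 168.459°: sin φ = 0.948611, cos φ = 0.316444, sin λ = 0.200069, cos λ = -0.979782.
ΔE = −sin λ·ΔX + cos λ·ΔY = −(0.200069)·(-5.8) + (-0.979782)·(286.9) = -279.94 m.
ΔN = −sin φ cos λ·ΔX − sin φ sin λ·ΔY + cos φ·ΔZ = −(0.948611)(-0.979782)(-5.8) − (0.948611)(0.200069)(286.9) + (0.316444)(58.2) = -41.42 m.
Horizontal magnitude = √(ΔE² + ΔN²) = √((-279.94)² + (-41.42)²) = 282.99 m.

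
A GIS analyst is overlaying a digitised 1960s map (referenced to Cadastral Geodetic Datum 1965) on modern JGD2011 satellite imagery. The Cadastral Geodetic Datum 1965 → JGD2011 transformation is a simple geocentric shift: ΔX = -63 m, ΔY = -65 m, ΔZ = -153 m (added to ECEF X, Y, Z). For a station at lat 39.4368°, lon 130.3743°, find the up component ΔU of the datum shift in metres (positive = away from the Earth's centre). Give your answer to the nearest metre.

ΔU = -104 m

At φ = 39.4368°, λ = 130.3743°: sin φ = 0.635227, cos φ = 0.772326, sin λ = 0.761829, cos λ = -0.647778.
ΔU = cos φ cos λ·ΔX + cos φ sin λ·ΔY + sin φ·ΔZ = (0.772326)(-0.647778)(-63) + (0.772326)(0.761829)(-65) + (0.635227)(-153) = -103.92 m.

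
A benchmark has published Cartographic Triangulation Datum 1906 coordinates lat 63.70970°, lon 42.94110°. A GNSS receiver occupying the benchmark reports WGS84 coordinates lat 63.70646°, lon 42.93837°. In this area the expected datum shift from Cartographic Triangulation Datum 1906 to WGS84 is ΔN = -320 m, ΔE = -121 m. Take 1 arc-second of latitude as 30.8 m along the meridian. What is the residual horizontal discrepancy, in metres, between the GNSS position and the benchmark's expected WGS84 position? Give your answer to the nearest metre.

Observed coordinate differences: Δφ = -0.00324°, Δλ = -0.00273°.
Converting to metres (1° lat = 110880 m, cos φ = 0.442919): observed ΔN = -359.3 m, observed ΔE = -134.1 m.
Subtracting the expected shift leaves a residual of -359.3 − (-320) = -39.3 m north and -134.1 − (-121) = -13.1 m east.
Residual distance = √((-39.3)² + (-13.1)²) = 41.4 m.

41 m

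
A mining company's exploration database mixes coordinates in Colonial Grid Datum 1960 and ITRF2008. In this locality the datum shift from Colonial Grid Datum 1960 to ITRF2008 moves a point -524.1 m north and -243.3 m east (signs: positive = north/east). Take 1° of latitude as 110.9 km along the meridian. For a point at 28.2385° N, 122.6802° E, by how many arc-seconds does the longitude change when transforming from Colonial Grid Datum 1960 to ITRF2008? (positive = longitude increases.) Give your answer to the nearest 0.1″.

Δλ = -9.0″

At latitude 28.2385°, cos φ = 0.880986.
1° of longitude at this latitude = 110.9 × cos φ = 97.70 km, so Δλ = -243.3 / 97701.3 = -0.0024902° = -8.965″.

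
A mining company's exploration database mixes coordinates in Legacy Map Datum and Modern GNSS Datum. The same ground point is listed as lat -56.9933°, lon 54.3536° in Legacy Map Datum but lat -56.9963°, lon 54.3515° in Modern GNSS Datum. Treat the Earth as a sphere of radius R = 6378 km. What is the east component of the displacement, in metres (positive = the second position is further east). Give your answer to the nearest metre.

Δφ = -56.9963° − -56.9933° = -0.0030°; Δλ = 54.3515° − 54.3536° = -0.0021°.
1° along a meridian = πR/180 = 111317 m.
ΔN = Δφ × 111317 = -334.0 m; ΔE = Δλ × 111317 × cos(-56.9933°) = -0.0021 × 111317 × 0.544737 = -127.3 m.

ΔE = -127 m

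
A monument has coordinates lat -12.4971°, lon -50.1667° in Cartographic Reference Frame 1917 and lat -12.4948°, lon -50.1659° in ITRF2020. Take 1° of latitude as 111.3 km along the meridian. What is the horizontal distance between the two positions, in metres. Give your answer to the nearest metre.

Δφ = -12.4948° − -12.4971° = +0.0023°; Δλ = -50.1659° − -50.1667° = +0.0008°.
ΔN = Δφ × 111300 = 256.0 m; ΔE = Δλ × 111300 × cos(-12.4971°) = +0.0008 × 111300 × 0.976307 = 86.9 m.
Distance = √(ΔE² + ΔN²) = √(86.9² + 256.0²) = 270.3 m.

270 m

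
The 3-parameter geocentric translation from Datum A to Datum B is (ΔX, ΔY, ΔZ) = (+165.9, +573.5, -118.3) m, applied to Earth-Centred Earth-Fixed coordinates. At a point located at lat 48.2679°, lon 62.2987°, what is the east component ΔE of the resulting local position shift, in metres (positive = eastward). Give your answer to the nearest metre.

ΔE = 120 m

The local east axis at (φ, λ) is (−sin λ, cos λ, 0), so ΔE = −sin(62.2987°)·165.9 + cos(62.2987°)·573.5 = 119.71 m.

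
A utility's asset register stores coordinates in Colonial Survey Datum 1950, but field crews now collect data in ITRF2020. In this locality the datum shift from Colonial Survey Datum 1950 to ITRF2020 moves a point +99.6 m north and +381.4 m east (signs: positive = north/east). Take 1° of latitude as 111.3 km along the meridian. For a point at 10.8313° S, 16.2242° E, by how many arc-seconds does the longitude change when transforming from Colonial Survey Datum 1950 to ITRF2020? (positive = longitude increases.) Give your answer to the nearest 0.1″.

At latitude -10.8313°, cos φ = 0.982185.
1° of longitude at this latitude = 111.3 × cos φ = 109.32 km, so Δλ = 381.4 / 109317.2 = 0.0034889° = 12.560″.

Δλ = 12.6″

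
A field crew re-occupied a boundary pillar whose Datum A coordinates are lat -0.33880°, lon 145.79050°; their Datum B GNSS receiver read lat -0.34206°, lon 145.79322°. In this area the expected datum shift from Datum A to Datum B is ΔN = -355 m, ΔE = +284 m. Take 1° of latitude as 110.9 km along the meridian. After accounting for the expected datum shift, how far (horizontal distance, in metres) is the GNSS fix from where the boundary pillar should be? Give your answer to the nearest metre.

Observed coordinate differences: Δφ = -0.00326°, Δλ = +0.00272°.
Converting to metres (1° lat = 110900 m, cos φ = 0.999983): observed ΔN = -361.5 m, observed ΔE = 301.6 m.
Subtracting the expected shift leaves a residual of -361.5 − (-355) = -6.5 m north and 301.6 − (284) = 17.6 m east.
Residual distance = √((-6.5)² + 17.6²) = 18.8 m.

19 m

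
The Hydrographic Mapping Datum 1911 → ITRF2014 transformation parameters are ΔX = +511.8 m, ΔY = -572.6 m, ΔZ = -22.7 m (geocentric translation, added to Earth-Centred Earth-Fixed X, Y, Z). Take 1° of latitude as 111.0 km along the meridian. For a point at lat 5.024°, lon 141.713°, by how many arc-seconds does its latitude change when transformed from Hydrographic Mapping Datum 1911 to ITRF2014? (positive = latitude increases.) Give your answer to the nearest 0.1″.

sin φ = 0.087573, cos φ = 0.996158, sin λ = 0.619601, cos λ = -0.784917.
North component: ΔN = −sin φ cos λ·ΔX − sin φ sin λ·ΔY + cos φ·ΔZ = −(0.087573)(-0.784917)(511.8) − (0.087573)(0.619601)(-572.6) + (0.996158)(-22.7) = 43.64 m.
1° of latitude spans 111000 m, so Δφ = 43.64 / 111000 × 3600 = 1.415″.

Δφ = 1.4″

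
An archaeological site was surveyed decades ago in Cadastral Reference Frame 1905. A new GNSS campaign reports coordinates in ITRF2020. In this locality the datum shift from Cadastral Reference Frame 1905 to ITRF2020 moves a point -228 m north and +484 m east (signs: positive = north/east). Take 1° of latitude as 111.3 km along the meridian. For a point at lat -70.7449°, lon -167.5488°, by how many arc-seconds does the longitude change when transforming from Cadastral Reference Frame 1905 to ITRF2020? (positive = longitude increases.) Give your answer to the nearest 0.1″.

At latitude -70.7449°, cos φ = 0.329775.
1° of longitude at this latitude = 111.3 × cos φ = 36.70 km, so Δλ = 484.0 / 36703.9 = 0.0131866° = 47.472″.

Δλ = 47.5″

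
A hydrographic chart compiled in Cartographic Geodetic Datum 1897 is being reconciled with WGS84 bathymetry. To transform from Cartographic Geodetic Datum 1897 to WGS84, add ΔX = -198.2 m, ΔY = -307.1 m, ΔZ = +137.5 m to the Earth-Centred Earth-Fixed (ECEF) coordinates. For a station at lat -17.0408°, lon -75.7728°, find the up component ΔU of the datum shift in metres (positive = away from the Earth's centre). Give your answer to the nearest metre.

ΔU = 198 m

At φ = -17.0408°, λ = -75.7728°: sin φ = -0.293053, cos φ = 0.956096, sin λ = -0.969329, cos λ = 0.245768.
ΔU = cos φ cos λ·ΔX + cos φ sin λ·ΔY + sin φ·ΔZ = (0.956096)(0.245768)(-198.2) + (0.956096)(-0.969329)(-307.1) + (-0.293053)(137.5) = 197.74 m.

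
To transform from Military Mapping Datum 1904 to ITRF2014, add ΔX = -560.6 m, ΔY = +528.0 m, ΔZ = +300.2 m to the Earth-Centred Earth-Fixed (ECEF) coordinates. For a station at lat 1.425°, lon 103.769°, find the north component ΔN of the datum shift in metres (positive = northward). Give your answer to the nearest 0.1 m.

ΔN = 284.0 m

The local north axis is (−sin φ cos λ, −sin φ sin λ, cos φ), giving ΔN = -3.318 − 12.753 + 300.107 = 284.04 m.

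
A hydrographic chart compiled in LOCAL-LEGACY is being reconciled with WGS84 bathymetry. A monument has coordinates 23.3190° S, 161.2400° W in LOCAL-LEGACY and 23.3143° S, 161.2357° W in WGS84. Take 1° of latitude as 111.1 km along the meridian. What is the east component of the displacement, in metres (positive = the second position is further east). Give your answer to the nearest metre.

Δφ = -23.3143° − -23.3190° = +0.0047°; Δλ = -161.2357° − -161.2400° = +0.0043°.
ΔN = Δφ × 111100 = 522.2 m; ΔE = Δλ × 111100 × cos(-23.3190°) = +0.0043 × 111100 × 0.918315 = 438.7 m.

ΔE = 439 m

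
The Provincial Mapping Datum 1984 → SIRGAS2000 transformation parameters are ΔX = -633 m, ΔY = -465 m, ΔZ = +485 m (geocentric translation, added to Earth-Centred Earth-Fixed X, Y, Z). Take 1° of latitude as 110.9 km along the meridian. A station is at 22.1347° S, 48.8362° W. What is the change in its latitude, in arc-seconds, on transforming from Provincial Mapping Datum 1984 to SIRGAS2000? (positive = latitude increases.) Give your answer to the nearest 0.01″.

Δφ = 13.77″

sin φ = -0.376785, cos φ = 0.926301, sin λ = -0.752831, cos λ = 0.658214.
North component: ΔN = −sin φ cos λ·ΔX − sin φ sin λ·ΔY + cos φ·ΔZ = −(-0.376785)(0.658214)(-633) − (-0.376785)(-0.752831)(-465) + (0.926301)(485) = 424.17 m.
1° of latitude spans 110900 m, so Δφ = 424.17 / 110900 × 3600 = 13.769″.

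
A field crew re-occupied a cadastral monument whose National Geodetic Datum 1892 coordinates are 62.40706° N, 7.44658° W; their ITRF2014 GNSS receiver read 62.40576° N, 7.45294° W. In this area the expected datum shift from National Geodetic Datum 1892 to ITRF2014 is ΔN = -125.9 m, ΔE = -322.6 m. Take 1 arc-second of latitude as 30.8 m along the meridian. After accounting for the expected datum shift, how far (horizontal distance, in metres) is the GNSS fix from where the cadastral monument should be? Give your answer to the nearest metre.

Observed coordinate differences: Δφ = -0.00130°, Δλ = -0.00636°.
Converting to metres (1° lat = 110880 m, cos φ = 0.463187): observed ΔN = -144.1 m, observed ΔE = -326.6 m.
Subtracting the expected shift leaves a residual of -144.1 − (-125.9) = -18.2 m north and -326.6 − (-322.6) = -4.0 m east.
Residual distance = √((-18.2)² + (-4.0)²) = 18.7 m.

19 m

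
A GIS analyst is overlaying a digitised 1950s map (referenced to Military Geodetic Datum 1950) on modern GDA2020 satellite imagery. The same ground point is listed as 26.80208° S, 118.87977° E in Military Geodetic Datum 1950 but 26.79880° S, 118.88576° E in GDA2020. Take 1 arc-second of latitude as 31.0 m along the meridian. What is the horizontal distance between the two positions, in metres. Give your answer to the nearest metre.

Δφ = -26.79880° − -26.80208° = +0.00328°; Δλ = 118.88576° − 118.87977° = +0.00599°.
1° of latitude = 3600 × 31.00 = 111600 m.
ΔN = Δφ × 111600 = 366.0 m; ΔE = Δλ × 111600 × cos(-26.80208°) = +0.00599 × 111600 × 0.892569 = 596.7 m.
Distance = √(ΔE² + ΔN²) = √(596.7² + 366.0²) = 700.0 m.

700 m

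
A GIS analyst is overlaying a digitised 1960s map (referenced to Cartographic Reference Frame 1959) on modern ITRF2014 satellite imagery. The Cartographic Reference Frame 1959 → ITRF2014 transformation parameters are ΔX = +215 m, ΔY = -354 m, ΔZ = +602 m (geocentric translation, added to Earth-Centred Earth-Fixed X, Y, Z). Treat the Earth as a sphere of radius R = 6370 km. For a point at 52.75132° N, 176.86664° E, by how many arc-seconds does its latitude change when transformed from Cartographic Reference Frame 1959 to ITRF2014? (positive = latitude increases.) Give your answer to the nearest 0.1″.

sin φ = 0.796016, cos φ = 0.605276, sin λ = 0.054660, cos λ = -0.998505.
North component: ΔN = −sin φ cos λ·ΔX − sin φ sin λ·ΔY + cos φ·ΔZ = −(0.796016)(-0.998505)(215) − (0.796016)(0.054660)(-354) + (0.605276)(602) = 550.67 m.
1° of latitude spans πR/180 = 111177 m, so Δφ = 550.67 / 111177 × 3600 = 17.831″.

Δφ = 17.8″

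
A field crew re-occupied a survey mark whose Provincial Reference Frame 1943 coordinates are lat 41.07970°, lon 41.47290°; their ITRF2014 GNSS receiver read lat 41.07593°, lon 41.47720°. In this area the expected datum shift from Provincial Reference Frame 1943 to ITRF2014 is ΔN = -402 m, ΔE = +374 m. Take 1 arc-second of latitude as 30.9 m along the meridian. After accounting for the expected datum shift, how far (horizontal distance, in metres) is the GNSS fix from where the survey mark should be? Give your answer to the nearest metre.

22 m

Observed coordinate differences: Δφ = -0.00377°, Δλ = +0.00430°.
Converting to metres (1° lat = 111240 m, cos φ = 0.753796): observed ΔN = -419.4 m, observed ΔE = 360.6 m.
Subtracting the expected shift leaves a residual of -419.4 − (-402) = -17.4 m north and 360.6 − (374) = -13.4 m east.
Residual distance = √((-17.4)² + (-13.4)²) = 22.0 m.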